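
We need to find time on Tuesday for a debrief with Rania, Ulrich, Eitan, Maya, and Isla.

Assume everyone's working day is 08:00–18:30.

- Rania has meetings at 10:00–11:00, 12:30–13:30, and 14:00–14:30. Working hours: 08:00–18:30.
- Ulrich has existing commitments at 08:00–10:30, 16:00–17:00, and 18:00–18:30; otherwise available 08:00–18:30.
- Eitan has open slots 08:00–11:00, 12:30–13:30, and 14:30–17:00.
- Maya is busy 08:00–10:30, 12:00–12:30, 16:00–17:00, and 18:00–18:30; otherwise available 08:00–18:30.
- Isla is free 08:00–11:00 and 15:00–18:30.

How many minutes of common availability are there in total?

Rania free within 08:00–18:30: 08:00–10:00, 11:00–12:30, 13:30–14:00, 14:30–18:30.
Ulrich free within 08:00–18:30: 10:30–16:00, 17:00–18:00.
Maya free within 08:00–18:30: 10:30–12:00, 12:30–16:00, 17:00–18:00.
Rania ∩ Ulrich: 11:00–12:30, 13:30–14:00, 14:30–16:00, 17:00–18:00.
Rania ∩ Ulrich ∩ Eitan: 14:30–16:00.
Rania ∩ Ulrich ∩ Eitan ∩ Maya: 14:30–16:00.
Rania ∩ Ulrich ∩ Eitan ∩ Maya ∩ Isla: 15:00–16:00.
Total common minutes: 60.

60 minutes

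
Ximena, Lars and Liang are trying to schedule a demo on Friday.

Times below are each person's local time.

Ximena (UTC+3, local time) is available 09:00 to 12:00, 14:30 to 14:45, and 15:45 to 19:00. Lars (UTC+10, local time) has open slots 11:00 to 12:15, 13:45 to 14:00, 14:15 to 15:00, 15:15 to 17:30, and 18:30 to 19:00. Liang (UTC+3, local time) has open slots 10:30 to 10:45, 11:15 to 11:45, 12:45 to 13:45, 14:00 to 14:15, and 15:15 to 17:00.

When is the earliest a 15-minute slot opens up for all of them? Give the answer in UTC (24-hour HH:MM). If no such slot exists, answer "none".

Ximena → UTC: 06:00–09:00, 11:30–11:45, 12:45–16:00.
Lars → UTC: 01:00–02:15, 03:45–04:00, 04:15–05:00, 05:15–07:30, 08:30–09:00.
Liang → UTC: 07:30–07:45, 08:15–08:45, 09:45–10:45, 11:00–11:15, 12:15–14:00.
Ximena ∩ Lars: 06:00–07:30, 08:30–09:00.
Ximena ∩ Lars ∩ Liang: 08:30–08:45.
Windows ≥ 15 min: 08:30–08:45.
Earliest such window starts at 08:30.

08:30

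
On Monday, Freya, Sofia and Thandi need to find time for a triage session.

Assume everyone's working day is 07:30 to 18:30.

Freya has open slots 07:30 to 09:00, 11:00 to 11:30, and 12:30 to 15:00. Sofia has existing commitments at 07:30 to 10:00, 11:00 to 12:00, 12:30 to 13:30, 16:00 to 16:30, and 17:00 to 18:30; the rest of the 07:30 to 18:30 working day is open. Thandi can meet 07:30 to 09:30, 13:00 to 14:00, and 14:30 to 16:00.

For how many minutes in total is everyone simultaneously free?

Sofia free within 07:30–18:30: 10:00–11:00, 12:00–12:30, 13:30–16:00, 16:30–17:00.
Freya ∩ Sofia: 13:30–15:00.
Freya ∩ Sofia ∩ Thandi: 13:30–14:00, 14:30–15:00.
Total common minutes: 30 + 30 = 60.

60 minutes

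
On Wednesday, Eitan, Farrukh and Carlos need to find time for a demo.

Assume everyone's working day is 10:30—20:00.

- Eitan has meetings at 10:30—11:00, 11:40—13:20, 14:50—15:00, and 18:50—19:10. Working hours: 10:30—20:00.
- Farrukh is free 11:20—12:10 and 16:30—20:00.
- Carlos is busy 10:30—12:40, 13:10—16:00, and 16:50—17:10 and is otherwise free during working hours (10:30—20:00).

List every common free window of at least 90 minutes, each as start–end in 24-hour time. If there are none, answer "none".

17:10–18:50

Eitan free within 10:30–20:00: 11:00–11:40, 13:20–14:50, 15:00–18:50, 19:10–20:00.
Carlos free within 10:30–20:00: 12:40–13:10, 16:00–16:50, 17:10–20:00.
Eitan ∩ Farrukh: 11:20–11:40, 16:30–18:50, 19:10–20:00.
Eitan ∩ Farrukh ∩ Carlos: 16:30–16:50, 17:10–18:50, 19:10–20:00.
Windows ≥ 90 min: 17:10–18:50.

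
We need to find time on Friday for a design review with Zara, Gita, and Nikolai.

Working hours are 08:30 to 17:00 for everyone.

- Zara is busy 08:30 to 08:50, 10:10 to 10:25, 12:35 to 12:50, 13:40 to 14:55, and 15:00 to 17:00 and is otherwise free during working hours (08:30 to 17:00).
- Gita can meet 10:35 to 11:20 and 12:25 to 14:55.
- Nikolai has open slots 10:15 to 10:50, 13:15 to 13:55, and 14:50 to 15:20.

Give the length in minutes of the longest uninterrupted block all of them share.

Zara free within 08:30–17:00: 08:50–10:10, 10:25–12:35, 12:50–13:40, 14:55–15:00.
Zara ∩ Gita: 10:35–11:20, 12:25–12:35, 12:50–13:40.
Zara ∩ Gita ∩ Nikolai: 10:35–10:50, 13:15–13:40.
Common window lengths: 15, 25 min; longest is 25.

25 minutes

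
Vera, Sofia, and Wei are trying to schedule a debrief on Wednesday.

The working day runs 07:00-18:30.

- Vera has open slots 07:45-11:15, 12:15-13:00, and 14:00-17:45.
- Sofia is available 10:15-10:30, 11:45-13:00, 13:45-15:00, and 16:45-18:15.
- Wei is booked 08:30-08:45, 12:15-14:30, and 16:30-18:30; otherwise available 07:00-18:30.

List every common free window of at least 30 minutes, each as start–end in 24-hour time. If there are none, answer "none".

14:30–15:00

Wei free within 07:00–18:30: 07:00–08:30, 08:45–12:15, 14:30–16:30.
Vera ∩ Sofia: 10:15–10:30, 12:15–13:00, 14:00–15:00, 16:45–17:45.
Vera ∩ Sofia ∩ Wei: 10:15–10:30, 14:30–15:00.
Windows ≥ 30 min: 14:30–15:00.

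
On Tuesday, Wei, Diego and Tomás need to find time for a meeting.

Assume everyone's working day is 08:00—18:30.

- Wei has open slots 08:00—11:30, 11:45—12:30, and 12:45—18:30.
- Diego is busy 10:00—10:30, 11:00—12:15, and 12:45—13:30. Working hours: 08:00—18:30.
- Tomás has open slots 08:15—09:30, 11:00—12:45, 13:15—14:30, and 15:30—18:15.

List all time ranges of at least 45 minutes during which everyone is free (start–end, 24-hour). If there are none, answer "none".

Diego free within 08:00–18:30: 08:00–10:00, 10:30–11:00, 12:15–12:45, 13:30–18:30.
Wei ∩ Diego: 08:00–10:00, 10:30–11:00, 12:15–12:30, 13:30–18:30.
Wei ∩ Diego ∩ Tomás: 08:15–09:30, 12:15–12:30, 13:30–14:30, 15:30–18:15.
Windows ≥ 45 min: 08:15–09:30, 13:30–14:30, 15:30–18:15.

08:15–09:30, 13:30–14:30, 15:30–18:15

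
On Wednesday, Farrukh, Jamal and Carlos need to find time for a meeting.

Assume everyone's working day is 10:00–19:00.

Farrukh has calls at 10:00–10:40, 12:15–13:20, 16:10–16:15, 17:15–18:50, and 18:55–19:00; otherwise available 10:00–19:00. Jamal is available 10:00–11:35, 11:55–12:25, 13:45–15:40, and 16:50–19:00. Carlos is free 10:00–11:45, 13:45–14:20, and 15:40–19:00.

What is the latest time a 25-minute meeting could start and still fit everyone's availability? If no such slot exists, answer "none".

16:50

Farrukh free within 10:00–19:00: 10:40–12:15, 13:20–16:10, 16:15–17:15, 18:50–18:55.
Farrukh ∩ Jamal: 10:40–11:35, 11:55–12:15, 13:45–15:40, 16:50–17:15, 18:50–18:55.
Farrukh ∩ Jamal ∩ Carlos: 10:40–11:35, 13:45–14:20, 16:50–17:15, 18:50–18:55.
Windows ≥ 25 min: 10:40–11:35, 13:45–14:20, 16:50–17:15.
Latest start in the last window 16:50–17:15 is 17:15 − 25 min = 16:50.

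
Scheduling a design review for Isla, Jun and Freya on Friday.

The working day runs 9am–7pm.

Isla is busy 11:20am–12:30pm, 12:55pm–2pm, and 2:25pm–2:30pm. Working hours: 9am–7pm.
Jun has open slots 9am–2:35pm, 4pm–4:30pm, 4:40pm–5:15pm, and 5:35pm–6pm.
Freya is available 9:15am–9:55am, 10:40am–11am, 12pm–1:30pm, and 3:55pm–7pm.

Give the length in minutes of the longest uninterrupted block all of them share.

40 minutes

Isla free within 09:00–19:00: 09:00–11:20, 12:30–12:55, 14:00–14:25, 14:30–19:00.
Isla ∩ Jun: 09:00–11:20, 12:30–12:55, 14:00–14:25, 14:30–14:35, 16:00–16:30, 16:40–17:15, 17:35–18:00.
Isla ∩ Jun ∩ Freya: 09:15–09:55, 10:40–11:00, 12:30–12:55, 16:00–16:30, 16:40–17:15, 17:35–18:00.
Common window lengths: 40, 20, 25, 30, 35, 25 min; longest is 40.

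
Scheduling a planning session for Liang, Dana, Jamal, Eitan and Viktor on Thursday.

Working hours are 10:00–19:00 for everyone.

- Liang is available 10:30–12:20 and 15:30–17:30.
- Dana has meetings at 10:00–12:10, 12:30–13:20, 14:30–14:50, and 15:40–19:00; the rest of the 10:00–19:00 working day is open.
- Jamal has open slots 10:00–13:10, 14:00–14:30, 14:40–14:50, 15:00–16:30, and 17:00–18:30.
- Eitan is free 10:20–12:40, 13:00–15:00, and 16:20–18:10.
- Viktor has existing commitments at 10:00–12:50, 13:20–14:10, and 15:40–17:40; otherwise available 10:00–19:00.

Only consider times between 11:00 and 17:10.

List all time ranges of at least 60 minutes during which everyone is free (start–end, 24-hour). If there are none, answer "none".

Dana free within 10:00–19:00: 12:10–12:30, 13:20–14:30, 14:50–15:40.
Viktor free within 10:00–19:00: 12:50–13:20, 14:10–15:40, 17:40–19:00.
Liang ∩ Dana: 12:10–12:20, 15:30–15:40.
Liang ∩ Dana ∩ Jamal: 12:10–12:20, 15:30–15:40.
Liang ∩ Dana ∩ Jamal ∩ Eitan: 12:10–12:20.
Liang ∩ Dana ∩ Jamal ∩ Eitan ∩ Viktor: (none).
Restricted to 11:00–17:10: (none).
Windows ≥ 60 min: (none).

none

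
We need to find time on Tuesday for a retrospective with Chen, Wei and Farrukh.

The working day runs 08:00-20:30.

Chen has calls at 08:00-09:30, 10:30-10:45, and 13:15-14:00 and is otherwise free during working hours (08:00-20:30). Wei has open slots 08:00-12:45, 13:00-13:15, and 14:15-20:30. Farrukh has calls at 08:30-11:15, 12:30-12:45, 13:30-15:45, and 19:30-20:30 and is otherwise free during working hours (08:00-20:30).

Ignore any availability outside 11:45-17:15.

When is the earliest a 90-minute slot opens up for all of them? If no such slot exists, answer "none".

Chen free within 08:00–20:30: 09:30–10:30, 10:45–13:15, 14:00–20:30.
Farrukh free within 08:00–20:30: 08:00–08:30, 11:15–12:30, 12:45–13:30, 15:45–19:30.
Chen ∩ Wei: 09:30–10:30, 10:45–12:45, 13:00–13:15, 14:15–20:30.
Chen ∩ Wei ∩ Farrukh: 11:15–12:30, 13:00–13:15, 15:45–19:30.
Restricted to 11:45–17:15: 11:45–12:30, 13:00–13:15, 15:45–17:15.
Windows ≥ 90 min: 15:45–17:15.
Earliest such window starts at 15:45.

15:45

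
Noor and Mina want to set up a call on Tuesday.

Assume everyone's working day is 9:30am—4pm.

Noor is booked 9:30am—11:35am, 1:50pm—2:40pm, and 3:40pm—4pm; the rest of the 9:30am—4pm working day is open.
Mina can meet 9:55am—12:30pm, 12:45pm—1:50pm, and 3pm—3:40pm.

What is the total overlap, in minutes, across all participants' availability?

Noor free within 09:30–16:00: 11:35–13:50, 14:40–15:40.
Noor ∩ Mina: 11:35–12:30, 12:45–13:50, 15:00–15:40.
Total common minutes: 55 + 65 + 40 = 160.

160 minutes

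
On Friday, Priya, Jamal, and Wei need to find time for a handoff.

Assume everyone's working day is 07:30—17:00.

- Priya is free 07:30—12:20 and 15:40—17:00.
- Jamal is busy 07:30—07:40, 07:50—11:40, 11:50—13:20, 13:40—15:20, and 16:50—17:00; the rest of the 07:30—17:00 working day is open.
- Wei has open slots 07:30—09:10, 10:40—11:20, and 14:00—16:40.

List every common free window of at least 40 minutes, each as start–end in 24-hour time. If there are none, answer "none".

Jamal free within 07:30–17:00: 07:40–07:50, 11:40–11:50, 13:20–13:40, 15:20–16:50.
Priya ∩ Jamal: 07:40–07:50, 11:40–11:50, 15:40–16:50.
Priya ∩ Jamal ∩ Wei: 07:40–07:50, 15:40–16:40.
Windows ≥ 40 min: 15:40–16:40.

15:40–16:40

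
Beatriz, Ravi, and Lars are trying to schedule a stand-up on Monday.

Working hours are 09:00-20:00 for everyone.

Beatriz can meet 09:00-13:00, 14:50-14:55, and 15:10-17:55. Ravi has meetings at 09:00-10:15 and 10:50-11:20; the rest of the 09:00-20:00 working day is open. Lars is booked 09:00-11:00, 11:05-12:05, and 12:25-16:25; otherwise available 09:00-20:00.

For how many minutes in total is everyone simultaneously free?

110 minutes

Ravi free within 09:00–20:00: 10:15–10:50, 11:20–20:00.
Lars free within 09:00–20:00: 11:00–11:05, 12:05–12:25, 16:25–20:00.
Beatriz ∩ Ravi: 10:15–10:50, 11:20–13:00, 14:50–14:55, 15:10–17:55.
Beatriz ∩ Ravi ∩ Lars: 12:05–12:25, 16:25–17:55.
Total common minutes: 20 + 90 = 110.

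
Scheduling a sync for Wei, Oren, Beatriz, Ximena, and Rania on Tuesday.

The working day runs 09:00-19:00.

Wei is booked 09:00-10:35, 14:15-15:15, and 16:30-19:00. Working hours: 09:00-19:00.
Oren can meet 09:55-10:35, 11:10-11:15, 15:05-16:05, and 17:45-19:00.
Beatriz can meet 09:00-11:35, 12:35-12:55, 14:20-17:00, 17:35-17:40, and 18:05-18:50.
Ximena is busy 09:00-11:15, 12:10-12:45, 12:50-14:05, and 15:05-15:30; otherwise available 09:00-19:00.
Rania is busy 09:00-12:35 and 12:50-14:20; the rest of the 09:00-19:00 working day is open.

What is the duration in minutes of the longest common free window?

35 minutes

Wei free within 09:00–19:00: 10:35–14:15, 15:15–16:30.
Ximena free within 09:00–19:00: 11:15–12:10, 12:45–12:50, 14:05–15:05, 15:30–19:00.
Rania free within 09:00–19:00: 12:35–12:50, 14:20–19:00.
Wei ∩ Oren: 11:10–11:15, 15:15–16:05.
Wei ∩ Oren ∩ Beatriz: 11:10–11:15, 15:15–16:05.
Wei ∩ Oren ∩ Beatriz ∩ Ximena: 15:30–16:05.
Wei ∩ Oren ∩ Beatriz ∩ Ximena ∩ Rania: 15:30–16:05.
Single common window of 35 minutes.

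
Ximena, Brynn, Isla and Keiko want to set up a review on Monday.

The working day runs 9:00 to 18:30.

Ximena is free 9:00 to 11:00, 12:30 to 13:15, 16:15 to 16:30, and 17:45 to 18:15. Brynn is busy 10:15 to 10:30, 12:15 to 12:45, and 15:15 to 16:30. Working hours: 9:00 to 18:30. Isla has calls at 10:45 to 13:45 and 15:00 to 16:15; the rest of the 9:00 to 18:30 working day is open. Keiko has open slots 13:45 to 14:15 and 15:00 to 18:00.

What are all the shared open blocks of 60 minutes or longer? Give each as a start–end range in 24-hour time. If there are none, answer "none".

none

Brynn free within 09:00–18:30: 09:00–10:15, 10:30–12:15, 12:45–15:15, 16:30–18:30.
Isla free within 09:00–18:30: 09:00–10:45, 13:45–15:00, 16:15–18:30.
Ximena ∩ Brynn: 09:00–10:15, 10:30–11:00, 12:45–13:15, 17:45–18:15.
Ximena ∩ Brynn ∩ Isla: 09:00–10:15, 10:30–10:45, 17:45–18:15.
Ximena ∩ Brynn ∩ Isla ∩ Keiko: 17:45–18:00.
Windows ≥ 60 min: (none).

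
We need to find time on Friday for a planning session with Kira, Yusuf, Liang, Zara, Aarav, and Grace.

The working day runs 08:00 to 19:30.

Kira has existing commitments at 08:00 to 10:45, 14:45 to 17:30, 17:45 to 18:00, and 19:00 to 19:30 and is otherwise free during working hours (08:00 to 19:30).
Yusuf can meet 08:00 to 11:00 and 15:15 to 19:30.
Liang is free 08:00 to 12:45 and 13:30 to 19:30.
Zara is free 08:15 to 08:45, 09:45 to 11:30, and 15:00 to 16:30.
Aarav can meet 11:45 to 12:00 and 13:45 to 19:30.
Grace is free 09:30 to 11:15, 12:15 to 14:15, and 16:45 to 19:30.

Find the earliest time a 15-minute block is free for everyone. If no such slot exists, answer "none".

none

Kira free within 08:00–19:30: 10:45–14:45, 17:30–17:45, 18:00–19:00.
Kira ∩ Yusuf: 10:45–11:00, 17:30–17:45, 18:00–19:00.
Kira ∩ Yusuf ∩ Liang: 10:45–11:00, 17:30–17:45, 18:00–19:00.
Kira ∩ Yusuf ∩ Liang ∩ Zara: 10:45–11:00.
Kira ∩ Yusuf ∩ Liang ∩ Zara ∩ Aarav: (none).
Kira ∩ Yusuf ∩ Liang ∩ Zara ∩ Aarav ∩ Grace: (none).
Windows ≥ 15 min: (none).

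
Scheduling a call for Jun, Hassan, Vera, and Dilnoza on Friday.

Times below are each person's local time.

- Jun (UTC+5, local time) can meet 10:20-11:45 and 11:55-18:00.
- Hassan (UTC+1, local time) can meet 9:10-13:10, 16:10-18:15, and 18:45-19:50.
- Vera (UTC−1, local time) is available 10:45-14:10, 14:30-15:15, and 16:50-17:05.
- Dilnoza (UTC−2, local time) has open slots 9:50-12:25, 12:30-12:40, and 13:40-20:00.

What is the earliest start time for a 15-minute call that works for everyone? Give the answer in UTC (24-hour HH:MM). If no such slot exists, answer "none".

Jun → UTC: 05:20–06:45, 06:55–13:00.
Hassan → UTC: 08:10–12:10, 15:10–17:15, 17:45–18:50.
Vera → UTC: 11:45–15:10, 15:30–16:15, 17:50–18:05.
Dilnoza → UTC: 11:50–14:25, 14:30–14:40, 15:40–22:00.
Jun ∩ Hassan: 08:10–12:10.
Jun ∩ Hassan ∩ Vera: 11:45–12:10.
Jun ∩ Hassan ∩ Vera ∩ Dilnoza: 11:50–12:10.
Windows ≥ 15 min: 11:50–12:10.
Earliest such window starts at 11:50.

11:50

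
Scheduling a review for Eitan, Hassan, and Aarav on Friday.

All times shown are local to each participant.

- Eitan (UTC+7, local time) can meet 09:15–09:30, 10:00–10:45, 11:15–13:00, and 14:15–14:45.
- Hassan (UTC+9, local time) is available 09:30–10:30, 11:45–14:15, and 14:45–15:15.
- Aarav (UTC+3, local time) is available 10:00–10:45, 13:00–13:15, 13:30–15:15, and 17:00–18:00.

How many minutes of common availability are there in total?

Eitan → UTC: 02:15–02:30, 03:00–03:45, 04:15–06:00, 07:15–07:45.
Hassan → UTC: 00:30–01:30, 02:45–05:15, 05:45–06:15.
Aarav → UTC: 07:00–07:45, 10:00–10:15, 10:30–12:15, 14:00–15:00.
Eitan ∩ Hassan: 03:00–03:45, 04:15–05:15, 05:45–06:00.
Eitan ∩ Hassan ∩ Aarav: (none).
Total common minutes: 0.

0 minutes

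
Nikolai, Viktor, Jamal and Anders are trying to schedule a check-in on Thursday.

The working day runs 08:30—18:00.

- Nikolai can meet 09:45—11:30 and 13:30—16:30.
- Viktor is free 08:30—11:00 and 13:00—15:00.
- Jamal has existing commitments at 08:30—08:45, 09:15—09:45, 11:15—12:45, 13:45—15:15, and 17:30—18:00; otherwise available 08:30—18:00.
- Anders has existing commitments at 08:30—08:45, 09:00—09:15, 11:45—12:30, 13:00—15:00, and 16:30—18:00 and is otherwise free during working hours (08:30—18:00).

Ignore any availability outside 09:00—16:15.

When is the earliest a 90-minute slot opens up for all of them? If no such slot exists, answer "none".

none

Jamal free within 08:30–18:00: 08:45–09:15, 09:45–11:15, 12:45–13:45, 15:15–17:30.
Anders free within 08:30–18:00: 08:45–09:00, 09:15–11:45, 12:30–13:00, 15:00–16:30.
Nikolai ∩ Viktor: 09:45–11:00, 13:30–15:00.
Nikolai ∩ Viktor ∩ Jamal: 09:45–11:00, 13:30–13:45.
Nikolai ∩ Viktor ∩ Jamal ∩ Anders: 09:45–11:00.
Restricted to 09:00–16:15: 09:45–11:00.
Windows ≥ 90 min: (none).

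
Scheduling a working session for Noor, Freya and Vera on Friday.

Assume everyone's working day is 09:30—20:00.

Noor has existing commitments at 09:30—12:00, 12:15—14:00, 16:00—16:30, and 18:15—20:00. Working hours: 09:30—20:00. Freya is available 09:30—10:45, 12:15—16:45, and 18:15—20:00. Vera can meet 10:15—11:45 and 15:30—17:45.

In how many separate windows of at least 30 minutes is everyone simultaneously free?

Noor free within 09:30–20:00: 12:00–12:15, 14:00–16:00, 16:30–18:15.
Noor ∩ Freya: 14:00–16:00, 16:30–16:45.
Noor ∩ Freya ∩ Vera: 15:30–16:00, 16:30–16:45.
Windows ≥ 30 min: 15:30–16:00.
That's 1 window.

1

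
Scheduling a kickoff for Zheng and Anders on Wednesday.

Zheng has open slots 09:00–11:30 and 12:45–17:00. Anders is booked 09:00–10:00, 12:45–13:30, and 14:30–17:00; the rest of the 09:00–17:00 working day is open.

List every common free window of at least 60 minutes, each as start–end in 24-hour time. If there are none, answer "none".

10:00–11:30, 13:30–14:30

Anders free within 09:00–17:00: 10:00–12:45, 13:30–14:30.
Zheng ∩ Anders: 10:00–11:30, 13:30–14:30.
Windows ≥ 60 min: 10:00–11:30, 13:30–14:30.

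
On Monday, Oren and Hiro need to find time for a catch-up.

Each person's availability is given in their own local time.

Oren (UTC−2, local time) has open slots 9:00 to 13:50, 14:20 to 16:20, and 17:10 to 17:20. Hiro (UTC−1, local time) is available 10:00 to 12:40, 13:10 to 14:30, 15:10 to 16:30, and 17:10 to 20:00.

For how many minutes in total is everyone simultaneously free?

330 minutes

Oren → UTC: 11:00–15:50, 16:20–18:20, 19:10–19:20.
Hiro → UTC: 11:00–13:40, 14:10–15:30, 16:10–17:30, 18:10–21:00.
Oren ∩ Hiro: 11:00–13:40, 14:10–15:30, 16:20–17:30, 18:10–18:20, 19:10–19:20.
Total common minutes: 160 + 80 + 70 + 10 + 10 = 330.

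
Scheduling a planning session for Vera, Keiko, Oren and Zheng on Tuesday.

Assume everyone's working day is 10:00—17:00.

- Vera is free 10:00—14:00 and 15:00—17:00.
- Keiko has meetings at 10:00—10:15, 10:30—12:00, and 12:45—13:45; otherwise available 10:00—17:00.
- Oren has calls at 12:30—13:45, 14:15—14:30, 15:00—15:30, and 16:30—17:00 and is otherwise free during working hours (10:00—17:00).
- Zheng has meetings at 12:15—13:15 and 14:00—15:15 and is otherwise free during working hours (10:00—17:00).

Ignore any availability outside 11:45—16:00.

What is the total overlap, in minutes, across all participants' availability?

60 minutes

Keiko free within 10:00–17:00: 10:15–10:30, 12:00–12:45, 13:45–17:00.
Oren free within 10:00–17:00: 10:00–12:30, 13:45–14:15, 14:30–15:00, 15:30–16:30.
Zheng free within 10:00–17:00: 10:00–12:15, 13:15–14:00, 15:15–17:00.
Vera ∩ Keiko: 10:15–10:30, 12:00–12:45, 13:45–14:00, 15:00–17:00.
Vera ∩ Keiko ∩ Oren: 10:15–10:30, 12:00–12:30, 13:45–14:00, 15:30–16:30.
Vera ∩ Keiko ∩ Oren ∩ Zheng: 10:15–10:30, 12:00–12:15, 13:45–14:00, 15:30–16:30.
Restricted to 11:45–16:00: 12:00–12:15, 13:45–14:00, 15:30–16:00.
Total common minutes: 15 + 15 + 30 = 60.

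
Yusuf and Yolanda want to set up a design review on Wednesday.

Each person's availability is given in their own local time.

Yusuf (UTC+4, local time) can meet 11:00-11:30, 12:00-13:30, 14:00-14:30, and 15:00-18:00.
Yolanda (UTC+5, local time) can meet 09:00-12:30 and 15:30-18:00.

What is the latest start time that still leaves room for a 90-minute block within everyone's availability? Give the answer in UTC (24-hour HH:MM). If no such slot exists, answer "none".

11:30

Yusuf → UTC: 07:00–07:30, 08:00–09:30, 10:00–10:30, 11:00–14:00.
Yolanda → UTC: 04:00–07:30, 10:30–13:00.
Yusuf ∩ Yolanda: 07:00–07:30, 11:00–13:00.
Windows ≥ 90 min: 11:00–13:00.
Latest start in the last window 11:00–13:00 is 13:00 − 90 min = 11:30.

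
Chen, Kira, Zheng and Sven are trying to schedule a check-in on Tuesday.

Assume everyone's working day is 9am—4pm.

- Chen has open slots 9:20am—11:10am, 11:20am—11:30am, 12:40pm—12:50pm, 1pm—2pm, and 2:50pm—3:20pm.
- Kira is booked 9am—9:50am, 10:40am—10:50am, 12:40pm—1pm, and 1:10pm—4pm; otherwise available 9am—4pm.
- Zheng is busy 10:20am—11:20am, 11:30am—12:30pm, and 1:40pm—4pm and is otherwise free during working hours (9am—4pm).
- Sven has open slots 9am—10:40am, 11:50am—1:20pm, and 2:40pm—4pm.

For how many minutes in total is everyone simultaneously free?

40 minutes

Kira free within 09:00–16:00: 09:50–10:40, 10:50–12:40, 13:00–13:10.
Zheng free within 09:00–16:00: 09:00–10:20, 11:20–11:30, 12:30–13:40.
Chen ∩ Kira: 09:50–10:40, 10:50–11:10, 11:20–11:30, 13:00–13:10.
Chen ∩ Kira ∩ Zheng: 09:50–10:20, 11:20–11:30, 13:00–13:10.
Chen ∩ Kira ∩ Zheng ∩ Sven: 09:50–10:20, 13:00–13:10.
Total common minutes: 30 + 10 = 40.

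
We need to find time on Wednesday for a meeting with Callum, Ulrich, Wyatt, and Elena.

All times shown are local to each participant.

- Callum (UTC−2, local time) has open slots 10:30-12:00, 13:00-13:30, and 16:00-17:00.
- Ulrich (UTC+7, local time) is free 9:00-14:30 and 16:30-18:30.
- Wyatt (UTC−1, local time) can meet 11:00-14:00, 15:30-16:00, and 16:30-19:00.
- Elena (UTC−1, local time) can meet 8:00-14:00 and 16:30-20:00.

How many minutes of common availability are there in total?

Callum → UTC: 12:30–14:00, 15:00–15:30, 18:00–19:00.
Ulrich → UTC: 02:00–07:30, 09:30–11:30.
Wyatt → UTC: 12:00–15:00, 16:30–17:00, 17:30–20:00.
Elena → UTC: 09:00–15:00, 17:30–21:00.
Callum ∩ Ulrich: (none).
Callum ∩ Ulrich ∩ Wyatt: (none).
Callum ∩ Ulrich ∩ Wyatt ∩ Elena: (none).
Total common minutes: 0.

0 minutes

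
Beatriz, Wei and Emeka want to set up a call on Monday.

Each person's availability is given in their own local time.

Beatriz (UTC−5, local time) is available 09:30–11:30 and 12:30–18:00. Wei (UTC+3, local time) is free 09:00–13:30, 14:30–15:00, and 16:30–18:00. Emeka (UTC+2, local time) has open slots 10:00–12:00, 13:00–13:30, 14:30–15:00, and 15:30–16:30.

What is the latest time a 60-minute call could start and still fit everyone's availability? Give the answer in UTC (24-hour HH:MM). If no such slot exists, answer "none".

none

Beatriz → UTC: 14:30–16:30, 17:30–23:00.
Wei → UTC: 06:00–10:30, 11:30–12:00, 13:30–15:00.
Emeka → UTC: 08:00–10:00, 11:00–11:30, 12:30–13:00, 13:30–14:30.
Beatriz ∩ Wei: 14:30–15:00.
Beatriz ∩ Wei ∩ Emeka: (none).
Windows ≥ 60 min: (none).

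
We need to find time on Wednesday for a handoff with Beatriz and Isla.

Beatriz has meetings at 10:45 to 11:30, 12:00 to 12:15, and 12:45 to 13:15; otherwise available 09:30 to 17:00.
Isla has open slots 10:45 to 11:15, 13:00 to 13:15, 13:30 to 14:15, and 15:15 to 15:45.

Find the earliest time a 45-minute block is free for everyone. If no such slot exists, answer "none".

Beatriz free within 09:30–17:00: 09:30–10:45, 11:30–12:00, 12:15–12:45, 13:15–17:00.
Beatriz ∩ Isla: 13:30–14:15, 15:15–15:45.
Windows ≥ 45 min: 13:30–14:15.
Earliest such window starts at 13:30.

13:30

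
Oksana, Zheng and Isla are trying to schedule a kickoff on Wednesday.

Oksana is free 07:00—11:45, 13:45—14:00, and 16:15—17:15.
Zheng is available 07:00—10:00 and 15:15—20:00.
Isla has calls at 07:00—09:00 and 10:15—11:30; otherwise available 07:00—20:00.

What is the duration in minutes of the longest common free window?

60 minutes

Isla free within 07:00–20:00: 09:00–10:15, 11:30–20:00.
Oksana ∩ Zheng: 07:00–10:00, 16:15–17:15.
Oksana ∩ Zheng ∩ Isla: 09:00–10:00, 16:15–17:15.
Common window lengths: 60, 60 min; longest is 60.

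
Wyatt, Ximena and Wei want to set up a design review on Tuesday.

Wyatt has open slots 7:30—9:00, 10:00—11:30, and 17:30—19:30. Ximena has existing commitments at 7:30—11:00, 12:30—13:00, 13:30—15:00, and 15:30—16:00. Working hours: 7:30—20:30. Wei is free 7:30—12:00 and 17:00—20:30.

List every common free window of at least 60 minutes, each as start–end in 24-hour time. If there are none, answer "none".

17:30–19:30

Ximena free within 07:30–20:30: 11:00–12:30, 13:00–13:30, 15:00–15:30, 16:00–20:30.
Wyatt ∩ Ximena: 11:00–11:30, 17:30–19:30.
Wyatt ∩ Ximena ∩ Wei: 11:00–11:30, 17:30–19:30.
Windows ≥ 60 min: 17:30–19:30.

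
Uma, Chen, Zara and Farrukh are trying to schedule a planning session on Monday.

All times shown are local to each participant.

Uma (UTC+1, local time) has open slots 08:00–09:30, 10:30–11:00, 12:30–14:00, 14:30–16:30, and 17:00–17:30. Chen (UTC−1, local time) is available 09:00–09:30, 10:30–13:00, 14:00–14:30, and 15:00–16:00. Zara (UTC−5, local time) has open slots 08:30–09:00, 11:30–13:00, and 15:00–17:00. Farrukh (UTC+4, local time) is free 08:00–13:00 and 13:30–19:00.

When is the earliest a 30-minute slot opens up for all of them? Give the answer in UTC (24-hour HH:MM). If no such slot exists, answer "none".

13:30

Uma → UTC: 07:00–08:30, 09:30–10:00, 11:30–13:00, 13:30–15:30, 16:00–16:30.
Chen → UTC: 10:00–10:30, 11:30–14:00, 15:00–15:30, 16:00–17:00.
Zara → UTC: 13:30–14:00, 16:30–18:00, 20:00–22:00.
Farrukh → UTC: 04:00–09:00, 09:30–15:00.
Uma ∩ Chen: 11:30–13:00, 13:30–14:00, 15:00–15:30, 16:00–16:30.
Uma ∩ Chen ∩ Zara: 13:30–14:00.
Uma ∩ Chen ∩ Zara ∩ Farrukh: 13:30–14:00.
Windows ≥ 30 min: 13:30–14:00.
Earliest such window starts at 13:30.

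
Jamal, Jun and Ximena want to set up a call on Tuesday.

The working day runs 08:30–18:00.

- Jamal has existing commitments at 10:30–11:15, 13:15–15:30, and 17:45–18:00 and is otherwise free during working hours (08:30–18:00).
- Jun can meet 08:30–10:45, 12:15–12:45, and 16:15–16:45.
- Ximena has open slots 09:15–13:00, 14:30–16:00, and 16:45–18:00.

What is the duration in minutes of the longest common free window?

Jamal free within 08:30–18:00: 08:30–10:30, 11:15–13:15, 15:30–17:45.
Jamal ∩ Jun: 08:30–10:30, 12:15–12:45, 16:15–16:45.
Jamal ∩ Jun ∩ Ximena: 09:15–10:30, 12:15–12:45.
Common window lengths: 75, 30 min; longest is 75.

75 minutes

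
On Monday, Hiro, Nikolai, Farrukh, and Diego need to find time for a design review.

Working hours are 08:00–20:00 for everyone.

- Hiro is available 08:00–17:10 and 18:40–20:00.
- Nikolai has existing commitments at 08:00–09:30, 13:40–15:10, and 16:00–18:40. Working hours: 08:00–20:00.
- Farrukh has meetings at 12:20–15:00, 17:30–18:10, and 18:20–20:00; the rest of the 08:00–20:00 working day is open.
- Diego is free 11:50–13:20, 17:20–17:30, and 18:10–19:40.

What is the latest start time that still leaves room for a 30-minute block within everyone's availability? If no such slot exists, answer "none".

11:50

Nikolai free within 08:00–20:00: 09:30–13:40, 15:10–16:00, 18:40–20:00.
Farrukh free within 08:00–20:00: 08:00–12:20, 15:00–17:30, 18:10–18:20.
Hiro ∩ Nikolai: 09:30–13:40, 15:10–16:00, 18:40–20:00.
Hiro ∩ Nikolai ∩ Farrukh: 09:30–12:20, 15:10–16:00.
Hiro ∩ Nikolai ∩ Farrukh ∩ Diego: 11:50–12:20.
Windows ≥ 30 min: 11:50–12:20.
Latest start in the last window 11:50–12:20 is 12:20 − 30 min = 11:50.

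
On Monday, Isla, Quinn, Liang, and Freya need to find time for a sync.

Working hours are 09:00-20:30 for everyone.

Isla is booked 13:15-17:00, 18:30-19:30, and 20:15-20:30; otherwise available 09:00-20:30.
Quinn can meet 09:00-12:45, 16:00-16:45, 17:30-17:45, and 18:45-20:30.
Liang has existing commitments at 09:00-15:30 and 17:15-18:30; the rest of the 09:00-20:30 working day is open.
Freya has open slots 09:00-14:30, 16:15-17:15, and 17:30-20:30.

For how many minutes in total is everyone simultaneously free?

Isla free within 09:00–20:30: 09:00–13:15, 17:00–18:30, 19:30–20:15.
Liang free within 09:00–20:30: 15:30–17:15, 18:30–20:30.
Isla ∩ Quinn: 09:00–12:45, 17:30–17:45, 19:30–20:15.
Isla ∩ Quinn ∩ Liang: 19:30–20:15.
Isla ∩ Quinn ∩ Liang ∩ Freya: 19:30–20:15.
Total common minutes: 45.

45 minutes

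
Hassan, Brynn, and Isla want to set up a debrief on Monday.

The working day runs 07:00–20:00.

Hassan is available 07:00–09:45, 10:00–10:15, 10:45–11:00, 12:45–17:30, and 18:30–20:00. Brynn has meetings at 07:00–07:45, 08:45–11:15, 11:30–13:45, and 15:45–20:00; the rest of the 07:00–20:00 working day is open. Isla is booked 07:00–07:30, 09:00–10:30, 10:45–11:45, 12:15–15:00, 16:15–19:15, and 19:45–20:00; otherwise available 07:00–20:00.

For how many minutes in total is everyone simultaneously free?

Brynn free within 07:00–20:00: 07:45–08:45, 11:15–11:30, 13:45–15:45.
Isla free within 07:00–20:00: 07:30–09:00, 10:30–10:45, 11:45–12:15, 15:00–16:15, 19:15–19:45.
Hassan ∩ Brynn: 07:45–08:45, 13:45–15:45.
Hassan ∩ Brynn ∩ Isla: 07:45–08:45, 15:00–15:45.
Total common minutes: 60 + 45 = 105.

105 minutes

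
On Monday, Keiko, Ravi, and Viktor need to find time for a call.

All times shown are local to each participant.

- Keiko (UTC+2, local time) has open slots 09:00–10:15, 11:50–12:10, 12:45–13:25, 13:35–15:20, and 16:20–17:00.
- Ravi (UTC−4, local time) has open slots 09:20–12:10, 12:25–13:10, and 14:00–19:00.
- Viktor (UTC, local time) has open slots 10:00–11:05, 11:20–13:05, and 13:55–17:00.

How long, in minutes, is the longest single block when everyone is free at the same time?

Keiko → UTC: 07:00–08:15, 09:50–10:10, 10:45–11:25, 11:35–13:20, 14:20–15:00.
Ravi → UTC: 13:20–16:10, 16:25–17:10, 18:00–23:00.
Viktor → UTC: 10:00–11:05, 11:20–13:05, 13:55–17:00.
Keiko ∩ Ravi: 14:20–15:00.
Keiko ∩ Ravi ∩ Viktor: 14:20–15:00.
Single common window of 40 minutes.

40 minutes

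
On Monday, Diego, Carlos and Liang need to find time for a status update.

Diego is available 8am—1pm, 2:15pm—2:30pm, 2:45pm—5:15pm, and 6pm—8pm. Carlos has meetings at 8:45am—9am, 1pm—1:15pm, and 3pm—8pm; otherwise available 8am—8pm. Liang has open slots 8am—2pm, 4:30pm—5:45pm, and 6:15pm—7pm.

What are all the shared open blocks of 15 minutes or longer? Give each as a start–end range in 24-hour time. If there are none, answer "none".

Carlos free within 08:00–20:00: 08:00–08:45, 09:00–13:00, 13:15–15:00.
Diego ∩ Carlos: 08:00–08:45, 09:00–13:00, 14:15–14:30, 14:45–15:00.
Diego ∩ Carlos ∩ Liang: 08:00–08:45, 09:00–13:00.
Windows ≥ 15 min: 08:00–08:45, 09:00–13:00.

08:00–08:45, 09:00–13:00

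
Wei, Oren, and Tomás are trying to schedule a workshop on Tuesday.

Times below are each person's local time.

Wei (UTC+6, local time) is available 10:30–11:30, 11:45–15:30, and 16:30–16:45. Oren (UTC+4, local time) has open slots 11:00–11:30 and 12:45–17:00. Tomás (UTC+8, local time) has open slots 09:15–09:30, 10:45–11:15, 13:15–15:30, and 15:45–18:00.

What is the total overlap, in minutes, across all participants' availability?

75 minutes

Wei → UTC: 04:30–05:30, 05:45–09:30, 10:30–10:45.
Oren → UTC: 07:00–07:30, 08:45–13:00.
Tomás → UTC: 01:15–01:30, 02:45–03:15, 05:15–07:30, 07:45–10:00.
Wei ∩ Oren: 07:00–07:30, 08:45–09:30, 10:30–10:45.
Wei ∩ Oren ∩ Tomás: 07:00–07:30, 08:45–09:30.
Total common minutes: 30 + 45 = 75.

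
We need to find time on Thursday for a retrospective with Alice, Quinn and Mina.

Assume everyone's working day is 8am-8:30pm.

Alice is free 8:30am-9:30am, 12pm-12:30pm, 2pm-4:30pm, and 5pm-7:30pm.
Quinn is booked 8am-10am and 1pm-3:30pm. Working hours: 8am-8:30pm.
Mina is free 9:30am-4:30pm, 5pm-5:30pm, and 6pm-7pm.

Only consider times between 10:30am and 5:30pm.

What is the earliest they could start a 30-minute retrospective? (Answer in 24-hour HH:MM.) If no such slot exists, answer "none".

Quinn free within 08:00–20:30: 10:00–13:00, 15:30–20:30.
Alice ∩ Quinn: 12:00–12:30, 15:30–16:30, 17:00–19:30.
Alice ∩ Quinn ∩ Mina: 12:00–12:30, 15:30–16:30, 17:00–17:30, 18:00–19:00.
Restricted to 10:30–17:30: 12:00–12:30, 15:30–16:30, 17:00–17:30.
Windows ≥ 30 min: 12:00–12:30, 15:30–16:30, 17:00–17:30.
Earliest such window starts at 12:00.

12:00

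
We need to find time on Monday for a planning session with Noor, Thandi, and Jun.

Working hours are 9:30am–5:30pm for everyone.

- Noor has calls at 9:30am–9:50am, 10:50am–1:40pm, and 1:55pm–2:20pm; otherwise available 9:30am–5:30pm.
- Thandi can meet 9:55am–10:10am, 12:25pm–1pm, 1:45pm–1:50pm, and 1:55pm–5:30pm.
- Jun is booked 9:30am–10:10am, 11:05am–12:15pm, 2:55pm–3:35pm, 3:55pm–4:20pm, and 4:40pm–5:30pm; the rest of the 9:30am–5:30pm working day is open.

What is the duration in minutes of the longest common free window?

35 minutes

Noor free within 09:30–17:30: 09:50–10:50, 13:40–13:55, 14:20–17:30.
Jun free within 09:30–17:30: 10:10–11:05, 12:15–14:55, 15:35–15:55, 16:20–16:40.
Noor ∩ Thandi: 09:55–10:10, 13:45–13:50, 14:20–17:30.
Noor ∩ Thandi ∩ Jun: 13:45–13:50, 14:20–14:55, 15:35–15:55, 16:20–16:40.
Common window lengths: 5, 35, 20, 20 min; longest is 35.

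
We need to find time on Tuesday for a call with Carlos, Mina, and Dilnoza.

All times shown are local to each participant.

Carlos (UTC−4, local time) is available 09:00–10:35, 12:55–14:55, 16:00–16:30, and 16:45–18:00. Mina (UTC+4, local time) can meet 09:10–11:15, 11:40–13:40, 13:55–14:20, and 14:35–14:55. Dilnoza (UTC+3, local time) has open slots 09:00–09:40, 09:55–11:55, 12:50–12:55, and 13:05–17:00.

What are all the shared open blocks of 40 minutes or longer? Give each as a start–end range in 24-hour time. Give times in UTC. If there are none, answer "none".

none

Carlos → UTC: 13:00–14:35, 16:55–18:55, 20:00–20:30, 20:45–22:00.
Mina → UTC: 05:10–07:15, 07:40–09:40, 09:55–10:20, 10:35–10:55.
Dilnoza → UTC: 06:00–06:40, 06:55–08:55, 09:50–09:55, 10:05–14:00.
Carlos ∩ Mina: (none).
Carlos ∩ Mina ∩ Dilnoza: (none).
Windows ≥ 40 min: (none).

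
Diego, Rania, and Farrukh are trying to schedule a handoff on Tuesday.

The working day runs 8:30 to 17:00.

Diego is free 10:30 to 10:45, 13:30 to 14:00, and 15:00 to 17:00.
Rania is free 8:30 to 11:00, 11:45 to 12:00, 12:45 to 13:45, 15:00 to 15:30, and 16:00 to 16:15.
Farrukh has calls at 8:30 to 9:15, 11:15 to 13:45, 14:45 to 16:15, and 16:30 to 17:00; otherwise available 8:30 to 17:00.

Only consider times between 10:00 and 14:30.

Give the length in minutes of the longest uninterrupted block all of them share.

15 minutes

Farrukh free within 08:30–17:00: 09:15–11:15, 13:45–14:45, 16:15–16:30.
Diego ∩ Rania: 10:30–10:45, 13:30–13:45, 15:00–15:30, 16:00–16:15.
Diego ∩ Rania ∩ Farrukh: 10:30–10:45.
Restricted to 10:00–14:30: 10:30–10:45.
Single common window of 15 minutes.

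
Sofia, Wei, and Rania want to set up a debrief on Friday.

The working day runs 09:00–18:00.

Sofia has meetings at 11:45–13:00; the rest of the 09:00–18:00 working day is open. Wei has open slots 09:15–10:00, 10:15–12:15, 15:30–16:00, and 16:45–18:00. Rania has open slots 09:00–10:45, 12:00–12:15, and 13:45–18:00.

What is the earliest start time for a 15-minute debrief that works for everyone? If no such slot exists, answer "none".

09:15

Sofia free within 09:00–18:00: 09:00–11:45, 13:00–18:00.
Sofia ∩ Wei: 09:15–10:00, 10:15–11:45, 15:30–16:00, 16:45–18:00.
Sofia ∩ Wei ∩ Rania: 09:15–10:00, 10:15–10:45, 15:30–16:00, 16:45–18:00.
Windows ≥ 15 min: 09:15–10:00, 10:15–10:45, 15:30–16:00, 16:45–18:00.
Earliest such window starts at 09:15.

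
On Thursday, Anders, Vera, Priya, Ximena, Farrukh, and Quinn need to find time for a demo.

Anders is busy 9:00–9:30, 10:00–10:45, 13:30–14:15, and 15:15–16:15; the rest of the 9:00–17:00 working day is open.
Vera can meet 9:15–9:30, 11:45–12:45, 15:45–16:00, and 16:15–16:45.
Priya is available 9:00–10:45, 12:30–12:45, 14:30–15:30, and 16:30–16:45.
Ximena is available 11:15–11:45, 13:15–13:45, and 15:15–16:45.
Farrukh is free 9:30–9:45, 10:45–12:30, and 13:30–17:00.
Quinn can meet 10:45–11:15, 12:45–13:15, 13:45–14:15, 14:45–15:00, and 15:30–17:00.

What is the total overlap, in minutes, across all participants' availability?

Anders free within 09:00–17:00: 09:30–10:00, 10:45–13:30, 14:15–15:15, 16:15–17:00.
Anders ∩ Vera: 11:45–12:45, 16:15–16:45.
Anders ∩ Vera ∩ Priya: 12:30–12:45, 16:30–16:45.
Anders ∩ Vera ∩ Priya ∩ Ximena: 16:30–16:45.
Anders ∩ Vera ∩ Priya ∩ Ximena ∩ Farrukh: 16:30–16:45.
Anders ∩ Vera ∩ Priya ∩ Ximena ∩ Farrukh ∩ Quinn: 16:30–16:45.
Total common minutes: 15.

15 minutes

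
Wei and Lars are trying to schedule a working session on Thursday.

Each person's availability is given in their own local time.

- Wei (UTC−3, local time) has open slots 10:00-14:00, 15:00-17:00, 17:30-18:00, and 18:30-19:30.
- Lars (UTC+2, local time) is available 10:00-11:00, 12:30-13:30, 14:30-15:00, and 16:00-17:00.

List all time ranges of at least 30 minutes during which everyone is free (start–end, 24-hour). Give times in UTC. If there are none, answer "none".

14:00–15:00

Wei → UTC: 13:00–17:00, 18:00–20:00, 20:30–21:00, 21:30–22:30.
Lars → UTC: 08:00–09:00, 10:30–11:30, 12:30–13:00, 14:00–15:00.
Wei ∩ Lars: 14:00–15:00.
Windows ≥ 30 min: 14:00–15:00.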